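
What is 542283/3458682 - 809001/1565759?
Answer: -649664236295/1805154156546 ≈ -0.35989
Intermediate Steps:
542283/3458682 - 809001/1565759 = 542283*(1/3458682) - 809001*1/1565759 = 180761/1152894 - 809001/1565759 = -649664236295/1805154156546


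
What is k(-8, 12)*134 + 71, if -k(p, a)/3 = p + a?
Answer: -1537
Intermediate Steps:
k(p, a) = -3*a - 3*p (k(p, a) = -3*(p + a) = -3*(a + p) = -3*a - 3*p)
k(-8, 12)*134 + 71 = (-3*12 - 3*(-8))*134 + 71 = (-36 + 24)*134 + 71 = -12*134 + 71 = -1608 + 71 = -1537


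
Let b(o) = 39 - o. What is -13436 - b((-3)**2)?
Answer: -13466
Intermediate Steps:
-13436 - b((-3)**2) = -13436 - (39 - 1*(-3)**2) = -13436 - (39 - 1*9) = -13436 - (39 - 9) = -13436 - 1*30 = -13436 - 30 = -13466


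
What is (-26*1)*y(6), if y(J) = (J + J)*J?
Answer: -1872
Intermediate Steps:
y(J) = 2*J² (y(J) = (2*J)*J = 2*J²)
(-26*1)*y(6) = (-26*1)*(2*6²) = -52*36 = -26*72 = -1872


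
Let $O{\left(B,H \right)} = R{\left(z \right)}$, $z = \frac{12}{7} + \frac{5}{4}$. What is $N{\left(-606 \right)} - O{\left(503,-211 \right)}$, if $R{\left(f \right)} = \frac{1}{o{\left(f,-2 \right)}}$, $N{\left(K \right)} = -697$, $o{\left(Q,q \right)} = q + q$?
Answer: $- \frac{2787}{4} \approx -696.75$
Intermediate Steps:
$o{\left(Q,q \right)} = 2 q$
$z = \frac{83}{28}$ ($z = 12 \cdot \frac{1}{7} + 5 \cdot \frac{1}{4} = \frac{12}{7} + \frac{5}{4} = \frac{83}{28} \approx 2.9643$)
$R{\left(f \right)} = - \frac{1}{4}$ ($R{\left(f \right)} = \frac{1}{2 \left(-2\right)} = \frac{1}{-4} = - \frac{1}{4}$)
$O{\left(B,H \right)} = - \frac{1}{4}$
$N{\left(-606 \right)} - O{\left(503,-211 \right)} = -697 - - \frac{1}{4} = -697 + \frac{1}{4} = - \frac{2787}{4}$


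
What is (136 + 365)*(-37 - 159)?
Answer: -98196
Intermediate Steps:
(136 + 365)*(-37 - 159) = 501*(-196) = -98196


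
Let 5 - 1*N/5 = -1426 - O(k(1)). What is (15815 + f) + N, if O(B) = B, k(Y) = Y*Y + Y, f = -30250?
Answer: -7270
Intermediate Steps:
k(Y) = Y + Y² (k(Y) = Y² + Y = Y + Y²)
N = 7165 (N = 25 - 5*(-1426 - (1 + 1)) = 25 - 5*(-1426 - 2) = 25 - 5*(-1428) = 25 + 7140 = 7165)
(15815 + f) + N = (15815 - 30250) + 7165 = -14435 + 7165 = -7270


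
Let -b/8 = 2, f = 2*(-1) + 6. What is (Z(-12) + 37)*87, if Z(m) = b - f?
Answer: 1479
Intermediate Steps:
f = 4 (f = -2 + 6 = 4)
b = -16 (b = -8*2 = -16)
Z(m) = -20 (Z(m) = -16 - 1*4 = -16 - 4 = -20)
(Z(-12) + 37)*87 = (-20 + 37)*87 = 17*87 = 1479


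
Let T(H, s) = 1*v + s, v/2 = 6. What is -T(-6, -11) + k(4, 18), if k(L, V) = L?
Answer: 3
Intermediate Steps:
v = 12 (v = 2*6 = 12)
T(H, s) = 12 + s (T(H, s) = 1*12 + s = 12 + s)
-T(-6, -11) + k(4, 18) = -(12 - 11) + 4 = -1*1 + 4 = -1 + 4 = 3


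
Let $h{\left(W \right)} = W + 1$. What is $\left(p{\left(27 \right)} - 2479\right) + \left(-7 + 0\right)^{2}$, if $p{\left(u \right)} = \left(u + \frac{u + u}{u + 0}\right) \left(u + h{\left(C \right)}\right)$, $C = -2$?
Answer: $-1676$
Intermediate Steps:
$h{\left(W \right)} = 1 + W$
$p{\left(u \right)} = \left(-1 + u\right) \left(2 + u\right)$ ($p{\left(u \right)} = \left(u + \frac{u + u}{u + 0}\right) \left(u + \left(1 - 2\right)\right) = \left(u + \frac{2 u}{u}\right) \left(u - 1\right) = \left(u + 2\right) \left(-1 + u\right) = \left(2 + u\right) \left(-1 + u\right) = \left(-1 + u\right) \left(2 + u\right)$)
$\left(p{\left(27 \right)} - 2479\right) + \left(-7 + 0\right)^{2} = \left(\left(-2 + 27 + 27^{2}\right) - 2479\right) + \left(-7 + 0\right)^{2} = \left(\left(-2 + 27 + 729\right) - 2479\right) + \left(-7\right)^{2} = \left(754 - 2479\right) + 49 = -1725 + 49 = -1676$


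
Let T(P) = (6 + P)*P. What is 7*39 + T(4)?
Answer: 313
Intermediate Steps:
T(P) = P*(6 + P)
7*39 + T(4) = 7*39 + 4*(6 + 4) = 273 + 4*10 = 273 + 40 = 313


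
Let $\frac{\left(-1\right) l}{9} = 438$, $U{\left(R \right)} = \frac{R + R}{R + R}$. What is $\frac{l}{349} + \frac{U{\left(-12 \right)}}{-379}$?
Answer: $- \frac{1494367}{132271} \approx -11.298$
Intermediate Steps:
$U{\left(R \right)} = 1$ ($U{\left(R \right)} = \frac{2 R}{2 R} = 2 R \frac{1}{2 R} = 1$)
$l = -3942$ ($l = \left(-9\right) 438 = -3942$)
$\frac{l}{349} + \frac{U{\left(-12 \right)}}{-379} = - \frac{3942}{349} + 1 \frac{1}{-379} = \left(-3942\right) \frac{1}{349} + 1 \left(- \frac{1}{379}\right) = - \frac{3942}{349} - \frac{1}{379} = - \frac{1494367}{132271}$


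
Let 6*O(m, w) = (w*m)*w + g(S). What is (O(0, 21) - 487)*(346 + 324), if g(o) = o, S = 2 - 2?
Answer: -326290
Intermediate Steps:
S = 0
O(m, w) = m*w²/6 (O(m, w) = ((w*m)*w + 0)/6 = ((m*w)*w + 0)/6 = (m*w² + 0)/6 = (m*w²)/6 = m*w²/6)
(O(0, 21) - 487)*(346 + 324) = ((⅙)*0*21² - 487)*(346 + 324) = ((⅙)*0*441 - 487)*670 = (0 - 487)*670 = -487*670 = -326290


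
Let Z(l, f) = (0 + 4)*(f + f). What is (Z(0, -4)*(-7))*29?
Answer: 6496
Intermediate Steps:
Z(l, f) = 8*f (Z(l, f) = 4*(2*f) = 8*f)
(Z(0, -4)*(-7))*29 = ((8*(-4))*(-7))*29 = -32*(-7)*29 = 224*29 = 6496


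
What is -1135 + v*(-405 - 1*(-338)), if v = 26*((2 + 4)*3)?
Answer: -32491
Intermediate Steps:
v = 468 (v = 26*(6*3) = 26*18 = 468)
-1135 + v*(-405 - 1*(-338)) = -1135 + 468*(-405 - 1*(-338)) = -1135 + 468*(-405 + 338) = -1135 + 468*(-67) = -1135 - 31356 = -32491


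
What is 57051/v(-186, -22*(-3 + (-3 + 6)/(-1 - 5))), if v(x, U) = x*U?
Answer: -19017/4774 ≈ -3.9835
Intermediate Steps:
v(x, U) = U*x
57051/v(-186, -22*(-3 + (-3 + 6)/(-1 - 5))) = 57051/((-22*(-3 + (-3 + 6)/(-1 - 5))*(-186))) = 57051/((-22*(-3 + 3/(-6))*(-186))) = 57051/((-22*(-3 + 3*(-⅙))*(-186))) = 57051/((-22*(-3 - ½)*(-186))) = 57051/((-22*(-7/2)*(-186))) = 57051/((77*(-186))) = 57051/(-14322) = 57051*(-1/14322) = -19017/4774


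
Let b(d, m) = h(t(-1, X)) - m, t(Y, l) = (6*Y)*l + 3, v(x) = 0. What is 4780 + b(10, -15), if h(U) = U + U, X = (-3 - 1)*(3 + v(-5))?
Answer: 4945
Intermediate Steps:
X = -12 (X = (-3 - 1)*(3 + 0) = -4*3 = -12)
t(Y, l) = 3 + 6*Y*l (t(Y, l) = 6*Y*l + 3 = 3 + 6*Y*l)
h(U) = 2*U
b(d, m) = 150 - m (b(d, m) = 2*(3 + 6*(-1)*(-12)) - m = 2*(3 + 72) - m = 2*75 - m = 150 - m)
4780 + b(10, -15) = 4780 + (150 - 1*(-15)) = 4780 + (150 + 15) = 4780 + 165 = 4945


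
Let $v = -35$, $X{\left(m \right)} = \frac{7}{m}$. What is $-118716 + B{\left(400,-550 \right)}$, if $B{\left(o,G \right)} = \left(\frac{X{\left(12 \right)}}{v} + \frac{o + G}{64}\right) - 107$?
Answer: $- \frac{57036173}{480} \approx -1.1883 \cdot 10^{5}$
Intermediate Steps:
$B{\left(o,G \right)} = - \frac{6421}{60} + \frac{G}{64} + \frac{o}{64}$ ($B{\left(o,G \right)} = \left(\frac{7 \cdot \frac{1}{12}}{-35} + \frac{o + G}{64}\right) - 107 = \left(7 \cdot \frac{1}{12} \left(- \frac{1}{35}\right) + \left(G + o\right) \frac{1}{64}\right) - 107 = \left(\frac{7}{12} \left(- \frac{1}{35}\right) + \left(\frac{G}{64} + \frac{o}{64}\right)\right) - 107 = \left(- \frac{1}{60} + \left(\frac{G}{64} + \frac{o}{64}\right)\right) - 107 = \left(- \frac{1}{60} + \frac{G}{64} + \frac{o}{64}\right) - 107 = - \frac{6421}{60} + \frac{G}{64} + \frac{o}{64}$)
$-118716 + B{\left(400,-550 \right)} = -118716 + \left(- \frac{6421}{60} + \frac{1}{64} \left(-550\right) + \frac{1}{64} \cdot 400\right) = -118716 - \frac{52493}{480} = - \frac{57036173}{480}$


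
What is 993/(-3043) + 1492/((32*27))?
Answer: 920551/657288 ≈ 1.4005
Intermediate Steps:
993/(-3043) + 1492/((32*27)) = 993*(-1/3043) + 1492/864 = -993/3043 + 1492*(1/864) = -993/3043 + 373/216 = 920551/657288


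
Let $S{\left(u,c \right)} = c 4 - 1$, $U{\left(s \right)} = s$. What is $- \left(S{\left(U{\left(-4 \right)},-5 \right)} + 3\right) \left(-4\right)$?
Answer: $-72$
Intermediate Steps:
$S{\left(u,c \right)} = -1 + 4 c$ ($S{\left(u,c \right)} = 4 c - 1 = -1 + 4 c$)
$- \left(S{\left(U{\left(-4 \right)},-5 \right)} + 3\right) \left(-4\right) = - \left(\left(-1 + 4 \left(-5\right)\right) + 3\right) \left(-4\right) = - \left(\left(-1 - 20\right) + 3\right) \left(-4\right) = - \left(-21 + 3\right) \left(-4\right) = - \left(-18\right) \left(-4\right) = \left(-1\right) 72 = -72$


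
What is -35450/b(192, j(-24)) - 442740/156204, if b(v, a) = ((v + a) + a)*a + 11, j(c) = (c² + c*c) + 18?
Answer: -109761082295/38562224667 ≈ -2.8463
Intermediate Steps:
j(c) = 18 + 2*c² (j(c) = (c² + c²) + 18 = 2*c² + 18 = 18 + 2*c²)
b(v, a) = 11 + a*(v + 2*a) (b(v, a) = ((a + v) + a)*a + 11 = (v + 2*a)*a + 11 = a*(v + 2*a) + 11 = 11 + a*(v + 2*a))
-35450/b(192, j(-24)) - 442740/156204 = -35450/(11 + 2*(18 + 2*(-24)²)² + (18 + 2*(-24)²)*192) - 442740/156204 = -35450/(11 + 2*(18 + 2*576)² + (18 + 2*576)*192) - 442740*1/156204 = -35450/(11 + 2*(18 + 1152)² + (18 + 1152)*192) - 36895/13017 = -35450/(11 + 2*1170² + 1170*192) - 36895/13017 = -35450/(11 + 2*1368900 + 224640) - 36895/13017 = -35450/(11 + 2737800 + 224640) - 36895/13017 = -35450/2962451 - 36895/13017 = -109761082295/38562224667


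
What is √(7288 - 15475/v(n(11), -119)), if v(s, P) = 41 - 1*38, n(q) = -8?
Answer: √19167/3 ≈ 46.148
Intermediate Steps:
v(s, P) = 3 (v(s, P) = 41 - 38 = 3)
√(7288 - 15475/v(n(11), -119)) = √(7288 - 15475/3) = √(6389/3) = √19167/3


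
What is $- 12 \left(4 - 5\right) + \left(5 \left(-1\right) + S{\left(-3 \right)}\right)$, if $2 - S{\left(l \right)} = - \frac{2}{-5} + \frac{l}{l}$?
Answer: $\frac{38}{5} \approx 7.6$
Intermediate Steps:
$S{\left(l \right)} = \frac{3}{5}$ ($S{\left(l \right)} = 2 - \left(- \frac{2}{-5} + \frac{l}{l}\right) = 2 - \left(\left(-2\right) \left(- \frac{1}{5}\right) + 1\right) = 2 - \left(\frac{2}{5} + 1\right) = 2 - \frac{7}{5} = \frac{3}{5}$)
$- 12 \left(4 - 5\right) + \left(5 \left(-1\right) + S{\left(-3 \right)}\right) = - 12 \left(4 - 5\right) + \left(5 \left(-1\right) + \frac{3}{5}\right) = - 12 \left(4 - 5\right) + \left(-5 + \frac{3}{5}\right) = \left(-12\right) \left(-1\right) - \frac{22}{5} = 12 - \frac{22}{5} = \frac{38}{5}$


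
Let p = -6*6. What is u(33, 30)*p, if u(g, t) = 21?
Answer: -756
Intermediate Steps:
p = -36
u(33, 30)*p = 21*(-36) = -756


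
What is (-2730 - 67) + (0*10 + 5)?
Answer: -2792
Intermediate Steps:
(-2730 - 67) + (0*10 + 5) = -2797 + (0 + 5) = -2797 + 5 = -2792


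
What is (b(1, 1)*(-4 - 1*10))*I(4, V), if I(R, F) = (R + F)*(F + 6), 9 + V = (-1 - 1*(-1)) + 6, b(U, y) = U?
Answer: -42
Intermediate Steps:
V = -3 (V = -9 + ((-1 - 1*(-1)) + 6) = -9 + ((-1 + 1) + 6) = -9 + (0 + 6) = -9 + 6 = -3)
I(R, F) = (6 + F)*(F + R) (I(R, F) = (F + R)*(6 + F) = (6 + F)*(F + R))
(b(1, 1)*(-4 - 1*10))*I(4, V) = (1*(-4 - 1*10))*((-3)**2 + 6*(-3) + 6*4 - 3*4) = (1*(-4 - 10))*(9 - 18 + 24 - 12) = (1*(-14))*3 = -14*3 = -42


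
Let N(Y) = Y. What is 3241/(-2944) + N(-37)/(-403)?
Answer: -1197195/1186432 ≈ -1.0091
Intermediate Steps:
3241/(-2944) + N(-37)/(-403) = 3241/(-2944) - 37/(-403) = 3241*(-1/2944) - 37*(-1/403) = -3241/2944 + 37/403 = -1197195/1186432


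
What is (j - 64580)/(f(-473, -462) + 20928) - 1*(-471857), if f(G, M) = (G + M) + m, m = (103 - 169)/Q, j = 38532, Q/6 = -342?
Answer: 3226368536353/6837617 ≈ 4.7186e+5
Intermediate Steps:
Q = -2052 (Q = 6*(-342) = -2052)
m = 11/342 (m = (103 - 169)/(-2052) = -66*(-1/2052) = 11/342 ≈ 0.032164)
f(G, M) = 11/342 + G + M (f(G, M) = (G + M) + 11/342 = 11/342 + G + M)
(j - 64580)/(f(-473, -462) + 20928) - 1*(-471857) = (38532 - 64580)/((11/342 - 473 - 462) + 20928) - 1*(-471857) = -26048/(-319759/342 + 20928) + 471857 = -26048/6837617/342 + 471857 = -26048*342/6837617 + 471857 = -8908416/6837617 + 471857 = 3226368536353/6837617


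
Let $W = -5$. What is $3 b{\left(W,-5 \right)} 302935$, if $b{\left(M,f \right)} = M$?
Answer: $-4544025$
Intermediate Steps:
$3 b{\left(W,-5 \right)} 302935 = 3 \left(-5\right) 302935 = \left(-15\right) 302935 = -4544025$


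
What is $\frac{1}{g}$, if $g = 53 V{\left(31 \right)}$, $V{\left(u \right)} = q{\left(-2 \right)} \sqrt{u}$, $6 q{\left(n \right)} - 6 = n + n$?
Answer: $\frac{3 \sqrt{31}}{1643} \approx 0.010166$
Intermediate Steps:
$q{\left(n \right)} = 1 + \frac{n}{3}$ ($q{\left(n \right)} = 1 + \frac{n + n}{6} = 1 + \frac{2 n}{6} = 1 + \frac{n}{3}$)
$V{\left(u \right)} = \frac{\sqrt{u}}{3}$ ($V{\left(u \right)} = \left(1 + \frac{1}{3} \left(-2\right)\right) \sqrt{u} = \left(1 - \frac{2}{3}\right) \sqrt{u} = \frac{\sqrt{u}}{3}$)
$g = \frac{53 \sqrt{31}}{3}$ ($g = 53 \frac{\sqrt{31}}{3} = \frac{53 \sqrt{31}}{3} \approx 98.364$)
$\frac{1}{g} = \frac{1}{\frac{53}{3} \sqrt{31}} = \frac{3 \sqrt{31}}{1643}$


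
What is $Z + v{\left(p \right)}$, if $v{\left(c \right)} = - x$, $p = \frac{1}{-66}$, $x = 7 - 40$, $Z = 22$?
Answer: $55$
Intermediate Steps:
$x = -33$
$p = - \frac{1}{66} \approx -0.015152$
$v{\left(c \right)} = 33$ ($v{\left(c \right)} = \left(-1\right) \left(-33\right) = 33$)
$Z + v{\left(p \right)} = 22 + 33 = 55$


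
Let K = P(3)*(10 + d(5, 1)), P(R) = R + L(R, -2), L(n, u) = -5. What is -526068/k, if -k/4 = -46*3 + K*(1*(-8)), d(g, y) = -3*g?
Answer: -131517/218 ≈ -603.29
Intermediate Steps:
P(R) = -5 + R (P(R) = R - 5 = -5 + R)
K = 10 (K = (-5 + 3)*(10 - 3*5) = -2*(10 - 15) = -2*(-5) = 10)
k = 872 (k = -4*(-46*3 + 10*(1*(-8))) = -4*(-138 + 10*(-8)) = -4*(-138 - 80) = -4*(-218) = 872)
-526068/k = -526068/872 = -526068*1/872 = -131517/218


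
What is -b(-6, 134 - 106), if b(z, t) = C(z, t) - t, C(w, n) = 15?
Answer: 13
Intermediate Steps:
b(z, t) = 15 - t
-b(-6, 134 - 106) = -(15 - (134 - 106)) = -(15 - 1*28) = -(15 - 28) = -1*(-13) = 13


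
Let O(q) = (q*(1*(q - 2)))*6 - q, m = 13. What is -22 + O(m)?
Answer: 823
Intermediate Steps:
O(q) = -q + 6*q*(-2 + q) (O(q) = (q*(1*(-2 + q)))*6 - q = (q*(-2 + q))*6 - q = 6*q*(-2 + q) - q = -q + 6*q*(-2 + q))
-22 + O(m) = -22 + 13*(-13 + 6*13) = -22 + 13*(-13 + 78) = -22 + 13*65 = -22 + 845 = 823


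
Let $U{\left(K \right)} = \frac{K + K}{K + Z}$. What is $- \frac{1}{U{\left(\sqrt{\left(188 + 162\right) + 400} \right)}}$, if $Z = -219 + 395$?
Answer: $- \frac{1}{2} - \frac{44 \sqrt{30}}{75} \approx -3.7133$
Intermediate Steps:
$Z = 176$
$U{\left(K \right)} = \frac{2 K}{176 + K}$ ($U{\left(K \right)} = \frac{K + K}{K + 176} = \frac{2 K}{176 + K}$)
$- \frac{1}{U{\left(\sqrt{\left(188 + 162\right) + 400} \right)}} = - \frac{1}{2 \sqrt{\left(188 + 162\right) + 400} \frac{1}{176 + \sqrt{\left(188 + 162\right) + 400}}} = - \frac{1}{2 \sqrt{350 + 400} \frac{1}{176 + \sqrt{350 + 400}}} = - \frac{1}{2 \sqrt{750} \frac{1}{176 + \sqrt{750}}} = - \frac{1}{2 \cdot 5 \sqrt{30} \frac{1}{176 + 5 \sqrt{30}}} = - \frac{1}{10 \sqrt{30} \frac{1}{176 + 5 \sqrt{30}}} = - \frac{\sqrt{30} \left(176 + 5 \sqrt{30}\right)}{300}$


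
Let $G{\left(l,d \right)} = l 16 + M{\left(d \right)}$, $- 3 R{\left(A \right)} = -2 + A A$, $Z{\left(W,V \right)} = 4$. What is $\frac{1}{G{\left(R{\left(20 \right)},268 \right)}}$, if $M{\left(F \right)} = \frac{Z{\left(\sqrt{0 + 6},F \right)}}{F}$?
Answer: $- \frac{201}{426653} \approx -0.00047111$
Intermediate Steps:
$M{\left(F \right)} = \frac{4}{F}$
$R{\left(A \right)} = \frac{2}{3} - \frac{A^{2}}{3}$ ($R{\left(A \right)} = - \frac{-2 + A A}{3} = - \frac{-2 + A^{2}}{3} = \frac{2}{3} - \frac{A^{2}}{3}$)
$G{\left(l,d \right)} = \frac{4}{d} + 16 l$ ($G{\left(l,d \right)} = l 16 + \frac{4}{d} = 16 l + \frac{4}{d} = \frac{4}{d} + 16 l$)
$\frac{1}{G{\left(R{\left(20 \right)},268 \right)}} = \frac{1}{\frac{4}{268} + 16 \left(\frac{2}{3} - \frac{20^{2}}{3}\right)} = \frac{1}{4 \cdot \frac{1}{268} + 16 \left(\frac{2}{3} - \frac{400}{3}\right)} = \frac{1}{\frac{1}{67} + 16 \left(\frac{2}{3} - \frac{400}{3}\right)} = \frac{1}{\frac{1}{67} + 16 \left(- \frac{398}{3}\right)} = \frac{1}{\frac{1}{67} - \frac{6368}{3}} = \frac{1}{- \frac{426653}{201}} = - \frac{201}{426653}$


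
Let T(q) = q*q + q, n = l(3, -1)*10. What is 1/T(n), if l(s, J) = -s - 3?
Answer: 1/3540 ≈ 0.00028249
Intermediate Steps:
l(s, J) = -3 - s
n = -60 (n = (-3 - 1*3)*10 = (-3 - 3)*10 = -6*10 = -60)
T(q) = q + q**2 (T(q) = q**2 + q = q + q**2)
1/T(n) = 1/(-60*(1 - 60)) = 1/(-60*(-59)) = 1/3540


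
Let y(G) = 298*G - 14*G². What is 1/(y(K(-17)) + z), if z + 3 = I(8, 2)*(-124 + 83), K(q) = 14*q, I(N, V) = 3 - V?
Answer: -1/863984 ≈ -1.1574e-6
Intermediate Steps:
z = -44 (z = -3 + (3 - 1*2)*(-124 + 83) = -3 + (3 - 2)*(-41) = -3 + 1*(-41) = -3 - 41 = -44)
y(G) = -14*G² + 298*G
1/(y(K(-17)) + z) = 1/(2*(14*(-17))*(149 - 98*(-17)) - 44) = 1/(2*(-238)*(149 - 7*(-238)) - 44) = 1/(2*(-238)*(149 + 1666) - 44) = 1/(2*(-238)*1815 - 44) = 1/(-863940 - 44) = 1/(-863984) = -1/863984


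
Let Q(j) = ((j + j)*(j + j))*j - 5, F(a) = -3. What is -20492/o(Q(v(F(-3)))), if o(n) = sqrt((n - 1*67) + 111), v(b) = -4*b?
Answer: -20492*sqrt(6951)/6951 ≈ -245.79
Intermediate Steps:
Q(j) = -5 + 4*j**3 (Q(j) = ((2*j)*(2*j))*j - 5 = (4*j**2)*j - 5 = 4*j**3 - 5 = -5 + 4*j**3)
o(n) = sqrt(44 + n) (o(n) = sqrt((n - 67) + 111) = sqrt((-67 + n) + 111) = sqrt(44 + n))
-20492/o(Q(v(F(-3)))) = -20492/sqrt(44 + (-5 + 4*(-4*(-3))**3)) = -20492/sqrt(44 + (-5 + 4*12**3)) = -20492/sqrt(44 + (-5 + 4*1728)) = -20492/sqrt(44 + (-5 + 6912)) = -20492/sqrt(44 + 6907) = -20492*sqrt(6951)/6951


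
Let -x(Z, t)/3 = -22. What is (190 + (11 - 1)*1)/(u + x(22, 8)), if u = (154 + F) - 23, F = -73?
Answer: 50/31 ≈ 1.6129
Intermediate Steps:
x(Z, t) = 66 (x(Z, t) = -3*(-22) = 66)
u = 58 (u = (154 - 73) - 23 = 81 - 23 = 58)
(190 + (11 - 1)*1)/(u + x(22, 8)) = (190 + (11 - 1)*1)/(58 + 66) = (190 + 10*1)/124 = (190 + 10)*(1/124) = 200*(1/124) = 50/31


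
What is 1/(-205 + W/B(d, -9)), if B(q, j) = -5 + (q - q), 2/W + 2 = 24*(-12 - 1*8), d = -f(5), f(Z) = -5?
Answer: -1205/247024 ≈ -0.0048781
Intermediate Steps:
d = 5 (d = -1*(-5) = 5)
W = -1/241 (W = 2/(-2 + 24*(-12 - 1*8)) = 2/(-2 + 24*(-12 - 8)) = 2/(-2 + 24*(-20)) = 2/(-2 - 480) = 2/(-482) = 2*(-1/482) = -1/241 ≈ -0.0041494)
B(q, j) = -5 (B(q, j) = -5 + 0 = -5)
1/(-205 + W/B(d, -9)) = 1/(-205 - 1/241/(-5)) = 1/(-205 - 1/241*(-1/5)) = 1/(-205 + 1/1205) = 1/(-247024/1205) = -1205/247024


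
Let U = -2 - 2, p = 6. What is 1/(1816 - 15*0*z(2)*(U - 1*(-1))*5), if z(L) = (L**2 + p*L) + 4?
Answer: 1/1816 ≈ 0.00055066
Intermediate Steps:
U = -4
z(L) = 4 + L**2 + 6*L (z(L) = (L**2 + 6*L) + 4 = 4 + L**2 + 6*L)
1/(1816 - 15*0*z(2)*(U - 1*(-1))*5) = 1/(1816 - 15*0*(4 + 2**2 + 6*2)*(-4 - 1*(-1))*5) = 1/(1816 - 15*0*(4 + 4 + 12)*(-4 + 1)*5) = 1/(1816 - 15*0*20*(-3)*5) = 1/(1816 - 0*(-3)*5) = 1/(1816 - 15*0*5) = 1/(1816 + 0*5) = 1/(1816 + 0) = 1/1816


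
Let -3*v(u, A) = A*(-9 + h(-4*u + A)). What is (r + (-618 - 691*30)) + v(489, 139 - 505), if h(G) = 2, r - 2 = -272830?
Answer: -295030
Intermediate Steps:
r = -272828 (r = 2 - 272830 = -272828)
v(u, A) = 7*A/3 (v(u, A) = -A*(-9 + 2)/3 = -A*(-7)/3 = -(-7)*A/3 = 7*A/3)
(r + (-618 - 691*30)) + v(489, 139 - 505) = (-272828 + (-618 - 691*30)) + 7*(139 - 505)/3 = (-272828 + (-618 - 20730)) + (7/3)*(-366) = (-272828 - 21348) - 854 = -294176 - 854 = -295030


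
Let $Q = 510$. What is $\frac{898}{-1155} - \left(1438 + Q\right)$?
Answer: $- \frac{2250838}{1155} \approx -1948.8$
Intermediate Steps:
$\frac{898}{-1155} - \left(1438 + Q\right) = \frac{898}{-1155} - 1948 = 898 \left(- \frac{1}{1155}\right) - 1948 = - \frac{898}{1155} - 1948 = - \frac{2250838}{1155}$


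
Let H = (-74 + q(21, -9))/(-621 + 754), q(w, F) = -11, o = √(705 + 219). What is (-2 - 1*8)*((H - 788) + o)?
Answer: 1048890/133 - 20*√231 ≈ 7582.4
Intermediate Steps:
o = 2*√231 (o = √924 = 2*√231 ≈ 30.397)
H = -85/133 (H = (-74 - 11)/(-621 + 754) = -85/133 ≈ -0.63910)
(-2 - 1*8)*((H - 788) + o) = (-2 - 1*8)*((-85/133 - 788) + 2*√231) = (-2 - 8)*(-104889/133 + 2*√231) = -10*(-104889/133 + 2*√231) = 1048890/133 - 20*√231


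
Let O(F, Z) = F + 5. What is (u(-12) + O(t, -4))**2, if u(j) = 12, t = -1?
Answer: 256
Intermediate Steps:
O(F, Z) = 5 + F
(u(-12) + O(t, -4))**2 = (12 + (5 - 1))**2 = (12 + 4)**2 = 16**2 = 256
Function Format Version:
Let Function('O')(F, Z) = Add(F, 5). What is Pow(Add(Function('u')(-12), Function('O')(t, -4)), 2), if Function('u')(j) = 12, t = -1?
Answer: 256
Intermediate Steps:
Function('O')(F, Z) = Add(5, F)
Pow(Add(Function('u')(-12), Function('O')(t, -4)), 2) = Pow(Add(12, Add(5, -1)), 2) = Pow(Add(12, 4), 2) = Pow(16, 2) = 256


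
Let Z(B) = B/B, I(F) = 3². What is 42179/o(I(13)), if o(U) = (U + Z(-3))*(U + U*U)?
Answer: 42179/900 ≈ 46.866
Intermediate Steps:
I(F) = 9
Z(B) = 1
o(U) = (1 + U)*(U + U²) (o(U) = (U + 1)*(U + U*U) = (1 + U)*(U + U²))
42179/o(I(13)) = 42179/((9*(1 + 9² + 2*9))) = 42179/((9*(1 + 81 + 18))) = 42179/((9*100)) = 42179/900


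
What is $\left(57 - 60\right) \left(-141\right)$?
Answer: $423$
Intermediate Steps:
$\left(57 - 60\right) \left(-141\right) = \left(-3\right) \left(-141\right) = 423$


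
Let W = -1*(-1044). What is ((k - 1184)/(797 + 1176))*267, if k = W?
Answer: -37380/1973 ≈ -18.946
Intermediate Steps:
W = 1044
k = 1044
((k - 1184)/(797 + 1176))*267 = ((1044 - 1184)/(797 + 1176))*267 = -140/1973*267 = -37380/1973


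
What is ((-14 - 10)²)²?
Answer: 331776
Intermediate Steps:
((-14 - 10)²)² = ((-24)²)² = 576² = 331776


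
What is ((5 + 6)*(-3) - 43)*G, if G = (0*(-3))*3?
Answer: 0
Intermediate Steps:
G = 0 (G = 0*3 = 0)
((5 + 6)*(-3) - 43)*G = ((5 + 6)*(-3) - 43)*0 = (11*(-3) - 43)*0 = (-33 - 43)*0 = -76*0 = 0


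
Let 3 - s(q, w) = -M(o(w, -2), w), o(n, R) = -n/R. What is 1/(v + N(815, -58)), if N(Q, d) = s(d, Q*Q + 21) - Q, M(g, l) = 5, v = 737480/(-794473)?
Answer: -794473/641877191 ≈ -0.0012377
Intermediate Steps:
o(n, R) = -n/R
v = -737480/794473 (v = 737480*(-1/794473) = -737480/794473 ≈ -0.92826)
s(q, w) = 8 (s(q, w) = 3 - (-1)*5 = 3 - 1*(-5) = 3 + 5 = 8)
N(Q, d) = 8 - Q
1/(v + N(815, -58)) = 1/(-737480/794473 + (8 - 1*815)) = 1/(-737480/794473 + (8 - 815)) = 1/(-737480/794473 - 807) = 1/(-641877191/794473) = -794473/641877191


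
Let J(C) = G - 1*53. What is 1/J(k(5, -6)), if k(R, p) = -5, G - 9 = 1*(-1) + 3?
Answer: -1/42 ≈ -0.023810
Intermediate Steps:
G = 11 (G = 9 + (1*(-1) + 3) = 9 + (-1 + 3) = 9 + 2 = 11)
J(C) = -42 (J(C) = 11 - 1*53 = 11 - 53 = -42)
1/J(k(5, -6)) = 1/(-42) = -1/42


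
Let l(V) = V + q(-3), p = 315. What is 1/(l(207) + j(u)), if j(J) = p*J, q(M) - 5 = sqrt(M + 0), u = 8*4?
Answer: 10292/105925267 - I*sqrt(3)/105925267 ≈ 9.7163e-5 - 1.6352e-8*I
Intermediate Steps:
u = 32
q(M) = 5 + sqrt(M) (q(M) = 5 + sqrt(M + 0) = 5 + sqrt(M))
j(J) = 315*J
l(V) = 5 + V + I*sqrt(3) (l(V) = V + (5 + sqrt(-3)) = V + (5 + I*sqrt(3)) = 5 + V + I*sqrt(3))
1/(l(207) + j(u)) = 1/((5 + 207 + I*sqrt(3)) + 315*32) = 1/((212 + I*sqrt(3)) + 10080) = 1/(10292 + I*sqrt(3))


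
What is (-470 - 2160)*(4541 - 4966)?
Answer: 1117750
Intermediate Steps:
(-470 - 2160)*(4541 - 4966) = -2630*(-425) = 1117750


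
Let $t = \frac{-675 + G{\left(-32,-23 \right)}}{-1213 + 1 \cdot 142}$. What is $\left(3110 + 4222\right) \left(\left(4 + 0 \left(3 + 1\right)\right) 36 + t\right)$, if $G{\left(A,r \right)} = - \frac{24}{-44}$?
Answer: $\frac{1388096684}{1309} \approx 1.0604 \cdot 10^{6}$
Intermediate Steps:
$G{\left(A,r \right)} = \frac{6}{11}$ ($G{\left(A,r \right)} = \left(-24\right) \left(- \frac{1}{44}\right) = \frac{6}{11}$)
$t = \frac{2473}{3927}$ ($t = \frac{-675 + \frac{6}{11}}{-1213 + 1 \cdot 142} = - \frac{7419}{11 \left(-1213 + 142\right)} = - \frac{7419}{11 \left(-1071\right)} = \left(- \frac{7419}{11}\right) \left(- \frac{1}{1071}\right) = \frac{2473}{3927} \approx 0.62974$)
$\left(3110 + 4222\right) \left(\left(4 + 0 \left(3 + 1\right)\right) 36 + t\right) = \left(3110 + 4222\right) \left(\left(4 + 0 \left(3 + 1\right)\right) 36 + \frac{2473}{3927}\right) = 7332 \left(\left(4 + 0 \cdot 4\right) 36 + \frac{2473}{3927}\right) = 7332 \left(\left(4 + 0\right) 36 + \frac{2473}{3927}\right) = 7332 \left(4 \cdot 36 + \frac{2473}{3927}\right) = 7332 \left(144 + \frac{2473}{3927}\right) = 7332 \cdot \frac{567961}{3927} = \frac{1388096684}{1309}$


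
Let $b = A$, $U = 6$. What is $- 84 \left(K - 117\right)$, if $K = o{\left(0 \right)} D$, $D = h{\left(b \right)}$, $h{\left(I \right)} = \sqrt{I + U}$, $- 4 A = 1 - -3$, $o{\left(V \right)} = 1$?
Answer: $9828 - 84 \sqrt{5} \approx 9640.2$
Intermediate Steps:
$A = -1$ ($A = - \frac{1 - -3}{4} = - \frac{1 + 3}{4} = \left(- \frac{1}{4}\right) 4 = -1$)
$b = -1$
$h{\left(I \right)} = \sqrt{6 + I}$ ($h{\left(I \right)} = \sqrt{I + 6} = \sqrt{6 + I}$)
$D = \sqrt{5}$ ($D = \sqrt{6 - 1} = \sqrt{5} \approx 2.2361$)
$K = \sqrt{5}$ ($K = 1 \sqrt{5} = \sqrt{5} \approx 2.2361$)
$- 84 \left(K - 117\right) = - 84 \left(\sqrt{5} - 117\right) = - 84 \left(-117 + \sqrt{5}\right) = 9828 - 84 \sqrt{5}$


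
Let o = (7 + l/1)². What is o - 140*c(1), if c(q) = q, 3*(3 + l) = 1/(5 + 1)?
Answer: -40031/324 ≈ -123.55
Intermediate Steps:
l = -53/18 (l = -3 + 1/(3*(5 + 1)) = -3 + (⅓)/6 = -3 + (⅓)*(⅙) = -3 + 1/18 = -53/18 ≈ -2.9444)
o = 5329/324 (o = (7 - 53/18/1)² = (7 - 53/18*1)² = (7 - 53/18)² = (73/18)² = 5329/324 ≈ 16.448)
o - 140*c(1) = 5329/324 - 140*1 = 5329/324 - 140 = -40031/324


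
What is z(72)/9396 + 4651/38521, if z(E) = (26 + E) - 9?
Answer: 47129165/361943316 ≈ 0.13021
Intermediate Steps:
z(E) = 17 + E
z(72)/9396 + 4651/38521 = (17 + 72)/9396 + 4651/38521 = 89*(1/9396) + 4651*(1/38521) = 89/9396 + 4651/38521 = 47129165/361943316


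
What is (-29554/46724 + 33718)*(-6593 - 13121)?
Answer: -7764409555123/11681 ≈ -6.6470e+8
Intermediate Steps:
(-29554/46724 + 33718)*(-6593 - 13121) = (-29554*1/46724 + 33718)*(-19714) = (-14777/23362 + 33718)*(-19714) = (787705139/23362)*(-19714) = -7764409555123/11681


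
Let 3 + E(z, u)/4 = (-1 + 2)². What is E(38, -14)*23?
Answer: -184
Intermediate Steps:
E(z, u) = -8 (E(z, u) = -12 + 4*(-1 + 2)² = -12 + 4*1² = -12 + 4*1 = -12 + 4 = -8)
E(38, -14)*23 = -8*23 = -184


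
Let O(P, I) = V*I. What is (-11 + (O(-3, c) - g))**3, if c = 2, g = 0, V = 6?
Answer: 1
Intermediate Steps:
O(P, I) = 6*I
(-11 + (O(-3, c) - g))**3 = (-11 + (6*2 - 1*0))**3 = (-11 + (12 + 0))**3 = (-11 + 12)**3 = 1**3 = 1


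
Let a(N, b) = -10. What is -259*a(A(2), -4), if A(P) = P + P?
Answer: 2590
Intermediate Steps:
A(P) = 2*P
-259*a(A(2), -4) = -259*(-10) = 2590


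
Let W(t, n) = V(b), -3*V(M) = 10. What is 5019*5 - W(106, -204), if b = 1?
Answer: 75295/3 ≈ 25098.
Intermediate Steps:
V(M) = -10/3 (V(M) = -⅓*10 = -10/3)
W(t, n) = -10/3
5019*5 - W(106, -204) = 5019*5 - 1*(-10/3) = 25095 + 10/3 = 75295/3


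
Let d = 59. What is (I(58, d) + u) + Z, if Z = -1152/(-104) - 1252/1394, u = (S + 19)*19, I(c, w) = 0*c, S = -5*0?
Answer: 3363251/9061 ≈ 371.18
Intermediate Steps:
S = 0
I(c, w) = 0
u = 361 (u = (0 + 19)*19 = 19*19 = 361)
Z = 92230/9061 (Z = -1152*(-1/104) - 1252*1/1394 = 144/13 - 626/697 = 92230/9061 ≈ 10.179)
(I(58, d) + u) + Z = (0 + 361) + 92230/9061 = 361 + 92230/9061 = 3363251/9061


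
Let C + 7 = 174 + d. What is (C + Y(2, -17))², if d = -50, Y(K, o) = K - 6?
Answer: 12769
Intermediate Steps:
Y(K, o) = -6 + K
C = 117 (C = -7 + (174 - 50) = -7 + 124 = 117)
(C + Y(2, -17))² = (117 + (-6 + 2))² = (117 - 4)² = 113² = 12769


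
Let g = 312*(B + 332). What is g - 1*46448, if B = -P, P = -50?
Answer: 72736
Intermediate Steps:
B = 50 (B = -1*(-50) = 50)
g = 119184 (g = 312*(50 + 332) = 312*382 = 119184)
g - 1*46448 = 119184 - 1*46448 = 119184 - 46448 = 72736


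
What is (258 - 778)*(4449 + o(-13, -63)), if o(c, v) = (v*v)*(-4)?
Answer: 5942040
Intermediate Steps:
o(c, v) = -4*v² (o(c, v) = v²*(-4) = -4*v²)
(258 - 778)*(4449 + o(-13, -63)) = (258 - 778)*(4449 - 4*(-63)²) = -520*(4449 - 4*3969) = -520*(4449 - 15876) = -520*(-11427) = 5942040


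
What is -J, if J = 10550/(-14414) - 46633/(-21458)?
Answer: -222893081/154647806 ≈ -1.4413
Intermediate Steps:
J = 222893081/154647806 (J = 10550*(-1/14414) - 46633*(-1/21458) = -5275/7207 + 46633/21458 = 222893081/154647806 ≈ 1.4413)
-J = -1*222893081/154647806 = -222893081/154647806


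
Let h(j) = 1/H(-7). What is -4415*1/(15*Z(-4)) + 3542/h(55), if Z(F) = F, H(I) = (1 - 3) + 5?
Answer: 128395/12 ≈ 10700.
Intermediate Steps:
H(I) = 3 (H(I) = -2 + 5 = 3)
h(j) = ⅓ (h(j) = 1/3 = ⅓)
-4415*1/(15*Z(-4)) + 3542/h(55) = -4415/(-5*(-3)*(-4)) + 3542/(⅓) = -4415/(15*(-4)) + 3542*3 = -4415/(-60) + 10626 = -4415*(-1/60) + 10626 = 883/12 + 10626 = 128395/12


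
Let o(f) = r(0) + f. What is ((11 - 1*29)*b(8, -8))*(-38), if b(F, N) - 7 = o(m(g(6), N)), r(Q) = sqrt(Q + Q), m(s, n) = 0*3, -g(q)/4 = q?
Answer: 4788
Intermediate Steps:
g(q) = -4*q
m(s, n) = 0
r(Q) = sqrt(2)*sqrt(Q) (r(Q) = sqrt(2*Q) = sqrt(2)*sqrt(Q))
o(f) = f (o(f) = sqrt(2)*sqrt(0) + f = sqrt(2)*0 + f = 0 + f = f)
b(F, N) = 7 (b(F, N) = 7 + 0 = 7)
((11 - 1*29)*b(8, -8))*(-38) = ((11 - 1*29)*7)*(-38) = ((11 - 29)*7)*(-38) = -18*7*(-38) = -126*(-38) = 4788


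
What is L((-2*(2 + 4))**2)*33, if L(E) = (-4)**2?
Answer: 528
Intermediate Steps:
L(E) = 16
L((-2*(2 + 4))**2)*33 = 16*33 = 528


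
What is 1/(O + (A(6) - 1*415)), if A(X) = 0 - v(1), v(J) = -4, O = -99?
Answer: -1/510 ≈ -0.0019608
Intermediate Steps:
A(X) = 4 (A(X) = 0 - 1*(-4) = 0 + 4 = 4)
1/(O + (A(6) - 1*415)) = 1/(-99 + (4 - 1*415)) = 1/(-99 + (4 - 415)) = 1/(-99 - 411) = 1/(-510) = -1/510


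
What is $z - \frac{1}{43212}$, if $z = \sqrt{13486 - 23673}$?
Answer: $- \frac{1}{43212} + i \sqrt{10187} \approx -2.3142 \cdot 10^{-5} + 100.93 i$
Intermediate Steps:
$z = i \sqrt{10187}$ ($z = \sqrt{-10187} = i \sqrt{10187} \approx 100.93 i$)
$z - \frac{1}{43212} = i \sqrt{10187} - \frac{1}{43212} = - \frac{1}{43212} + i \sqrt{10187}$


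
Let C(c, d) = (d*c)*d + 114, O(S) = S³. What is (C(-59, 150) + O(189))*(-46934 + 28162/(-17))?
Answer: -4480344313320/17 ≈ -2.6355e+11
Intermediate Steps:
C(c, d) = 114 + c*d² (C(c, d) = (c*d)*d + 114 = c*d² + 114 = 114 + c*d²)
(C(-59, 150) + O(189))*(-46934 + 28162/(-17)) = ((114 - 59*150²) + 189³)*(-46934 + 28162/(-17)) = ((114 - 59*22500) + 6751269)*(-46934 + 28162*(-1/17)) = ((114 - 1327500) + 6751269)*(-46934 - 28162/17) = (-1327386 + 6751269)*(-826040/17) = 5423883*(-826040/17) = -4480344313320/17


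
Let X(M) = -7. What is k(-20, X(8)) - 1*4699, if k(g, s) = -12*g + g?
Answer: -4479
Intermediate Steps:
k(g, s) = -11*g
k(-20, X(8)) - 1*4699 = -11*(-20) - 1*4699 = 220 - 4699 = -4479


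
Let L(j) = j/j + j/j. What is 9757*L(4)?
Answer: 19514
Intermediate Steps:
L(j) = 2 (L(j) = 1 + 1 = 2)
9757*L(4) = 9757*2 = 19514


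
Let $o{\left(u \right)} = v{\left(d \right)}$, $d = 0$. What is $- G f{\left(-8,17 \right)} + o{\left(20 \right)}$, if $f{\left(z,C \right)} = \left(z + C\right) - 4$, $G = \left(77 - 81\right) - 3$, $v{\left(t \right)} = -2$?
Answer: $33$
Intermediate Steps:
$o{\left(u \right)} = -2$
$G = -7$ ($G = -4 - 3 = -7$)
$f{\left(z,C \right)} = -4 + C + z$ ($f{\left(z,C \right)} = \left(C + z\right) - 4 = -4 + C + z$)
$- G f{\left(-8,17 \right)} + o{\left(20 \right)} = \left(-1\right) \left(-7\right) \left(-4 + 17 - 8\right) - 2 = 7 \cdot 5 - 2 = 35 - 2 = 33$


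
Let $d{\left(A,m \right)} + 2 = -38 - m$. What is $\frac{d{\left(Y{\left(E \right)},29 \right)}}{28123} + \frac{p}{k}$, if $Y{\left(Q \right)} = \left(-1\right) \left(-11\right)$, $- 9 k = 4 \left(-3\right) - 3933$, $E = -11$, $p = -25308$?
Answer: $- \frac{2135301387}{36981745} \approx -57.739$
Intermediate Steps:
$k = \frac{1315}{3}$ ($k = - \frac{4 \left(-3\right) - 3933}{9} = - \frac{-12 - 3933}{9} = \left(- \frac{1}{9}\right) \left(-3945\right) = \frac{1315}{3} \approx 438.33$)
$Y{\left(Q \right)} = 11$
$d{\left(A,m \right)} = -40 - m$ ($d{\left(A,m \right)} = -2 - \left(38 + m\right) = -40 - m$)
$\frac{d{\left(Y{\left(E \right)},29 \right)}}{28123} + \frac{p}{k} = \frac{-40 - 29}{28123} - \frac{25308}{\frac{1315}{3}} = \left(-40 - 29\right) \frac{1}{28123} - \frac{75924}{1315} = \left(-69\right) \frac{1}{28123} - \frac{75924}{1315} = - \frac{69}{28123} - \frac{75924}{1315} = - \frac{2135301387}{36981745}$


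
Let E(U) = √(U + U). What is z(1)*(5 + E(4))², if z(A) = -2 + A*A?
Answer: -33 - 20*√2 ≈ -61.284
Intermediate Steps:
E(U) = √2*√U (E(U) = √(2*U) = √2*√U)
z(A) = -2 + A²
z(1)*(5 + E(4))² = (-2 + 1²)*(5 + √2*√4)² = (-2 + 1)*(5 + √2*2)² = -(5 + 2*√2)²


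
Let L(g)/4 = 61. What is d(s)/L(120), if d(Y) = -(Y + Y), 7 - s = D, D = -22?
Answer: -29/122 ≈ -0.23770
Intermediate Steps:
s = 29 (s = 7 - 1*(-22) = 7 + 22 = 29)
d(Y) = -2*Y
L(g) = 244 (L(g) = 4*61 = 244)
d(s)/L(120) = -2*29/244 = -58*1/244 = -29/122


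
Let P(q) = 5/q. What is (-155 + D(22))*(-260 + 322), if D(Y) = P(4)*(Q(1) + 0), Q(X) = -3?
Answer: -19685/2 ≈ -9842.5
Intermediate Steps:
D(Y) = -15/4 (D(Y) = (5/4)*(-3 + 0) = (5*(¼))*(-3) = (5/4)*(-3) = -15/4)
(-155 + D(22))*(-260 + 322) = (-155 - 15/4)*(-260 + 322) = -635/4*62 = -19685/2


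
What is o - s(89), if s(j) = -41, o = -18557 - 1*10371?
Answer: -28887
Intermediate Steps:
o = -28928 (o = -18557 - 10371 = -28928)
o - s(89) = -28928 - 1*(-41) = -28928 + 41 = -28887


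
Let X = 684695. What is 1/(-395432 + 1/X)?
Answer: -684695/270750313239 ≈ -2.5289e-6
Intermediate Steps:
1/(-395432 + 1/X) = 1/(-395432 + 1/684695) = 1/(-270750313239/684695) = -684695/270750313239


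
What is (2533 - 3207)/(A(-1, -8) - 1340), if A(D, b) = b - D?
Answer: 674/1347 ≈ 0.50037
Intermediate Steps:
(2533 - 3207)/(A(-1, -8) - 1340) = (2533 - 3207)/((-8 - 1*(-1)) - 1340) = -674/((-8 + 1) - 1340) = -674/(-7 - 1340) = -674/(-1347) = -674*(-1/1347) = 674/1347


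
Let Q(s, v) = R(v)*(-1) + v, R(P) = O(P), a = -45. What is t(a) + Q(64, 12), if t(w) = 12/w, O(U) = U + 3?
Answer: -49/15 ≈ -3.2667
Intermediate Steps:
O(U) = 3 + U
R(P) = 3 + P
Q(s, v) = -3 (Q(s, v) = (3 + v)*(-1) + v = (-3 - v) + v = -3)
t(a) + Q(64, 12) = 12/(-45) - 3 = 12*(-1/45) - 3 = -4/15 - 3 = -49/15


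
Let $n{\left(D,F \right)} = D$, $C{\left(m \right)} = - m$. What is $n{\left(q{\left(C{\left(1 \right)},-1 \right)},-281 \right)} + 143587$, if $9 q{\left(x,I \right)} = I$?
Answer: $\frac{1292282}{9} \approx 1.4359 \cdot 10^{5}$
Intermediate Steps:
$q{\left(x,I \right)} = \frac{I}{9}$
$n{\left(q{\left(C{\left(1 \right)},-1 \right)},-281 \right)} + 143587 = \frac{1}{9} \left(-1\right) + 143587 = - \frac{1}{9} + 143587 = \frac{1292282}{9}$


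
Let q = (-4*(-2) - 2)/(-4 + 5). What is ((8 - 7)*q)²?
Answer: 36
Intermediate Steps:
q = 6 (q = (8 - 2)/1 = 6*1 = 6)
((8 - 7)*q)² = ((8 - 7)*6)² = (1*6)² = 6² = 36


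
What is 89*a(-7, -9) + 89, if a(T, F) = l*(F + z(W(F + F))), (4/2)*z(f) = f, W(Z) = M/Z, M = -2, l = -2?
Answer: 15130/9 ≈ 1681.1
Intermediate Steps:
W(Z) = -2/Z
z(f) = f/2
a(T, F) = 1/F - 2*F (a(T, F) = -2*(F + (-2/(F + F))/2) = -2*(F + (-2*1/(2*F))/2) = -2*(F + (-1/F)/2) = -2*(F - 1/(2*F)) = 1/F - 2*F)
89*a(-7, -9) + 89 = 89*(1/(-9) - 2*(-9)) + 89 = 89*(-⅑ + 18) + 89 = 89*(161/9) + 89 = 14329/9 + 89 = 15130/9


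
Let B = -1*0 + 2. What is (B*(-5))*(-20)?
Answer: 200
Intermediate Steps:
B = 2 (B = 0 + 2 = 2)
(B*(-5))*(-20) = (2*(-5))*(-20) = -10*(-20) = 200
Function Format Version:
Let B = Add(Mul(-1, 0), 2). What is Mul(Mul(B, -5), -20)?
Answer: 200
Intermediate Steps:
B = 2 (B = Add(0, 2) = 2)
Mul(Mul(B, -5), -20) = Mul(Mul(2, -5), -20) = Mul(-10, -20) = 200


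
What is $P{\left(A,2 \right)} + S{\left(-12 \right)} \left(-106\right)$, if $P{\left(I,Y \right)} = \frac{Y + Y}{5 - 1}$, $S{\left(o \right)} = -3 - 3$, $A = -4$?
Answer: $637$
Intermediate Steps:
$S{\left(o \right)} = -6$ ($S{\left(o \right)} = -3 - 3 = -6$)
$P{\left(I,Y \right)} = \frac{Y}{2}$ ($P{\left(I,Y \right)} = \frac{2 Y}{4} = 2 Y \frac{1}{4} = \frac{Y}{2}$)
$P{\left(A,2 \right)} + S{\left(-12 \right)} \left(-106\right) = \frac{1}{2} \cdot 2 - -636 = 1 + 636 = 637$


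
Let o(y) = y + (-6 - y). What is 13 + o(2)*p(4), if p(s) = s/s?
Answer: 7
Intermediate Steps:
p(s) = 1
o(y) = -6
13 + o(2)*p(4) = 13 - 6*1 = 13 - 6 = 7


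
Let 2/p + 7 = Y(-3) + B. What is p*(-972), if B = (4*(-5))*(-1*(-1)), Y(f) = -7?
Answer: 972/17 ≈ 57.176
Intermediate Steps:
B = -20 (B = -20*1 = -20)
p = -1/17 (p = 2/(-7 + (-7 - 20)) = 2/(-7 - 27) = 2/(-34) = 2*(-1/34) = -1/17 ≈ -0.058824)
p*(-972) = -1/17*(-972) = 972/17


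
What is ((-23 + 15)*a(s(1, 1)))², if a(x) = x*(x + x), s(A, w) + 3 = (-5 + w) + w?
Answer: 331776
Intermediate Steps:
s(A, w) = -8 + 2*w (s(A, w) = -3 + ((-5 + w) + w) = -3 + (-5 + 2*w) = -8 + 2*w)
a(x) = 2*x² (a(x) = x*(2*x) = 2*x²)
((-23 + 15)*a(s(1, 1)))² = ((-23 + 15)*(2*(-8 + 2*1)²))² = (-16*(-8 + 2)²)² = (-16*(-6)²)² = (-16*36)² = (-8*72)² = (-576)² = 331776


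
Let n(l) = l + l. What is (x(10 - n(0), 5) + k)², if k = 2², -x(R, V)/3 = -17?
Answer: 3025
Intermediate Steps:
n(l) = 2*l
x(R, V) = 51 (x(R, V) = -3*(-17) = 51)
k = 4
(x(10 - n(0), 5) + k)² = (51 + 4)² = 55² = 3025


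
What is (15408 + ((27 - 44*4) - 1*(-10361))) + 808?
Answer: 26428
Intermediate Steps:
(15408 + ((27 - 44*4) - 1*(-10361))) + 808 = (15408 + ((27 - 176) + 10361)) + 808 = (15408 + (-149 + 10361)) + 808 = (15408 + 10212) + 808 = 25620 + 808 = 26428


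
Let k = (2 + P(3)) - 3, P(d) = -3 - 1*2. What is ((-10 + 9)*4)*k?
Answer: 24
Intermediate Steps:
P(d) = -5 (P(d) = -3 - 2 = -5)
k = -6 (k = (2 - 5) - 3 = -3 - 3 = -6)
((-10 + 9)*4)*k = ((-10 + 9)*4)*(-6) = -1*4*(-6) = -4*(-6) = 24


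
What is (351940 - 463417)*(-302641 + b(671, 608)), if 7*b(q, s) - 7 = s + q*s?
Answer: 27230709744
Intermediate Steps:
b(q, s) = 1 + s/7 + q*s/7 (b(q, s) = 1 + (s + q*s)/7 = 1 + (s/7 + q*s/7) = 1 + s/7 + q*s/7)
(351940 - 463417)*(-302641 + b(671, 608)) = (351940 - 463417)*(-302641 + (1 + (⅐)*608 + (⅐)*671*608)) = -111477*(-302641 + (1 + 608/7 + 407968/7)) = -111477*(-302641 + 58369) = -111477*(-244272) = 27230709744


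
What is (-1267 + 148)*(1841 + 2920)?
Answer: -5327559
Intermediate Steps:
(-1267 + 148)*(1841 + 2920) = -1119*4761 = -5327559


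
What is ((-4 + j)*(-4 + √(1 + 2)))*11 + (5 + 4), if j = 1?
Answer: 141 - 33*√3 ≈ 83.842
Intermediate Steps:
((-4 + j)*(-4 + √(1 + 2)))*11 + (5 + 4) = ((-4 + 1)*(-4 + √(1 + 2)))*11 + (5 + 4) = -3*(-4 + √3)*11 + 9 = (12 - 3*√3)*11 + 9 = (132 - 33*√3) + 9 = 141 - 33*√3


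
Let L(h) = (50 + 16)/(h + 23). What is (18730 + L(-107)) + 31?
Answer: 262643/14 ≈ 18760.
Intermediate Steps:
L(h) = 66/(23 + h)
(18730 + L(-107)) + 31 = (18730 + 66/(23 - 107)) + 31 = (18730 + 66/(-84)) + 31 = (18730 + 66*(-1/84)) + 31 = (18730 - 11/14) + 31 = 262209/14 + 31 = 262643/14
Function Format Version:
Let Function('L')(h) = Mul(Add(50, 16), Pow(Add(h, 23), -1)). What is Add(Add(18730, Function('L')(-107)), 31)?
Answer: Rational(262643, 14) ≈ 18760.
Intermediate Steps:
Function('L')(h) = Mul(66, Pow(Add(23, h), -1))
Add(Add(18730, Function('L')(-107)), 31) = Add(Add(18730, Mul(66, Pow(Add(23, -107), -1))), 31) = Add(Add(18730, Mul(66, Pow(-84, -1))), 31) = Add(Add(18730, Mul(66, Rational(-1, 84))), 31) = Add(Add(18730, Rational(-11, 14)), 31) = Add(Rational(262209, 14), 31) = Rational(262643, 14)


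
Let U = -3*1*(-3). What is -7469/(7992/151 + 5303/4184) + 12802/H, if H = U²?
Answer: 56108904986/2773381761 ≈ 20.231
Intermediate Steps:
U = 9 (U = -3*(-3) = 9)
H = 81 (H = 9² = 81)
-7469/(7992/151 + 5303/4184) + 12802/H = -7469/(7992/151 + 5303/4184) + 12802/81 = -7469/34239281/631784 + 12802/81 = -7469*631784/34239281 + 12802/81 = -4718794696/34239281 + 12802/81 = 56108904986/2773381761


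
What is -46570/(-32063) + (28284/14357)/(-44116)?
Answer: 7373823231737/5076962927239 ≈ 1.4524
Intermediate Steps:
-46570/(-32063) + (28284/14357)/(-44116) = -46570*(-1/32063) + (28284*(1/14357))*(-1/44116) = 46570/32063 + (28284/14357)*(-1/44116) = 46570/32063 - 7071/158343353 = 7373823231737/5076962927239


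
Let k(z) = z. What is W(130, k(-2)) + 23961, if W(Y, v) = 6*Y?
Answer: 24741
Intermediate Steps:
W(130, k(-2)) + 23961 = 6*130 + 23961 = 780 + 23961 = 24741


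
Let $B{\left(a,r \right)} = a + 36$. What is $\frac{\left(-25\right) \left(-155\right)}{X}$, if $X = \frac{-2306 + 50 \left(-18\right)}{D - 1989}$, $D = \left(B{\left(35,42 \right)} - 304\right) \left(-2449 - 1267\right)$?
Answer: $- \frac{3347376125}{3206} \approx -1.0441 \cdot 10^{6}$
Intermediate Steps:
$B{\left(a,r \right)} = 36 + a$
$D = 865828$ ($D = \left(\left(36 + 35\right) - 304\right) \left(-2449 - 1267\right) = \left(71 - 304\right) \left(-3716\right) = \left(-233\right) \left(-3716\right) = 865828$)
$X = - \frac{3206}{863839}$ ($X = \frac{-2306 + 50 \left(-18\right)}{865828 - 1989} = \frac{-2306 - 900}{863839} = \left(-3206\right) \frac{1}{863839} = - \frac{3206}{863839} \approx -0.0037113$)
$\frac{\left(-25\right) \left(-155\right)}{X} = \frac{\left(-25\right) \left(-155\right)}{- \frac{3206}{863839}} = 3875 \left(- \frac{863839}{3206}\right) = - \frac{3347376125}{3206}$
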